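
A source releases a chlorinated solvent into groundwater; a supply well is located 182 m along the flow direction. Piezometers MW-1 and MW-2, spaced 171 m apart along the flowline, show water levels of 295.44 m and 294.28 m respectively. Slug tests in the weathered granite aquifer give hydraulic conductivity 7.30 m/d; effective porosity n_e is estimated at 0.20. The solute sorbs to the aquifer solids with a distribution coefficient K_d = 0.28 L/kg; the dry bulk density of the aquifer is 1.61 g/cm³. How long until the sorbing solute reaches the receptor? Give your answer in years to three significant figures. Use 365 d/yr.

6.55 years

Hydraulic gradient i = (295.44 − 294.28) / 171 = 1.16 / 171 = 0.006784
Darcy flux q = K·i = 7.30 × 0.006784 = 0.04952 m/d
v_s = q/n_e = 0.04952/0.20 = 0.2476 m/d
Retardation R = 1 + ρ_b·K_d/n = 1 + 1.61×0.28/0.20 = 3.254
Contaminant velocity v_c = v/R = 0.2476/3.254 = 0.07609 m/d
t = L/v_c = 182/0.07609 = 2392 d
   = 2392/365 = 6.55 yr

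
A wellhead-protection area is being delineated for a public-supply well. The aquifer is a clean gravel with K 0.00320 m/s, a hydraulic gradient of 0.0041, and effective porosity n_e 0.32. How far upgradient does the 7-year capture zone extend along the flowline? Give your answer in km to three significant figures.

K = 0.00320 m/s × 86400 s/d = 276.5 m/d
q = Ki = 276.5 × 0.0041 = 1.134 m/d
v = Ki/n = 276.5·0.0041/0.32 = 3.542 m/d
T = 7 yr × 365 = 2555 d
L = v × T = 3.542 × 2555 = 9051 m
   = 9.05 km

9.05 km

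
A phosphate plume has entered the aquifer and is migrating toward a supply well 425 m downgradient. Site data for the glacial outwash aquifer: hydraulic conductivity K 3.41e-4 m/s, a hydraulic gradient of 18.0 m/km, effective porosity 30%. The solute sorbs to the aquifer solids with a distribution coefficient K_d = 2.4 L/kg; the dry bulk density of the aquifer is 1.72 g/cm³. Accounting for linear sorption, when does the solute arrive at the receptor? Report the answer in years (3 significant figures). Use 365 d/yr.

9.72 years

K = 3.41e-4 m/s × 86400 s/d = 29.46 m/d
Darcy flux q = K·i = 29.46 × 0.018 = 0.5303 m/d
v = Ki/n = 29.46·0.018/0.30 = 1.768 m/d
Retardation R = 1 + ρ_b·K_d/n = 1 + 1.72×2.4/0.30 = 14.76
Contaminant velocity v_c = v/R = 1.768/14.76 = 0.1198 m/d
t = L/v_c = 425/0.1198 = 3549 d
   = 3549/365 = 9.72 yr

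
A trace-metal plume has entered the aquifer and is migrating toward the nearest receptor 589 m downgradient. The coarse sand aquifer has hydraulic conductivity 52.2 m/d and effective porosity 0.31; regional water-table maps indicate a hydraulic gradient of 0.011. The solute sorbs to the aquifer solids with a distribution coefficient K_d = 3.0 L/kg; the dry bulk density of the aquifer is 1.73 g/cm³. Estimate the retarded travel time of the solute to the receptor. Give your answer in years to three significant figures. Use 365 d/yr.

Darcy flux q = K·i = 52.2 × 0.011 = 0.5742 m/d
v_s = q/n_e = 0.5742/0.31 = 1.852 m/d
Retardation R = 1 + ρ_b·K_d/n = 1 + 1.73×3.0/0.31 = 17.74
Contaminant velocity v_c = v/R = 1.852/17.74 = 0.1044 m/d
t = L/v_c = 589/0.1044 = 5642 d
   = 5642/365 = 15.5 yr

15.5 years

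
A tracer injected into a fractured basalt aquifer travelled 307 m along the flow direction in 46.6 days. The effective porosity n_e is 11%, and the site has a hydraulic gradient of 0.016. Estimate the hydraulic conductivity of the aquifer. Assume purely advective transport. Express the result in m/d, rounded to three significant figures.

45.3 m/d

v = L / t = 307 / 46.6 = 6.588 m/d
K = v · n / i = 6.588 × 0.11 / 0.016 = 45.3 m/d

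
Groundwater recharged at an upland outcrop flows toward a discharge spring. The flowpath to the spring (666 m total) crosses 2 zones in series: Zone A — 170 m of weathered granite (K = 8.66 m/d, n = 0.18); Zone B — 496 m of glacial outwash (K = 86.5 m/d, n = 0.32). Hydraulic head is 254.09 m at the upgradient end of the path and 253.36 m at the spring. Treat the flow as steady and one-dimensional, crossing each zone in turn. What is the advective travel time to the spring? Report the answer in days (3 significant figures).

Total head drop ΔH = 254.09 − 253.36 = 0.73 m
Continuity: the same q passes through each zone, so ΔH = q·Σ(L_j/K_j) — the zones act as resistances in series.
Σ(L/K) = 170/8.66 + 496/86.5 = 19.63 + 5.734 = 25.36 d
q = ΔH / Σ(L/K) = 0.73 / 25.36 = 0.02878 m/d (same in every zone)
Zone A: v = q/n = 0.02878/0.18 = 0.1599 m/d → t_A = 170/0.1599 = 1063 d
Zone B: v = q/n = 0.02878/0.32 = 0.08994 m/d → t_B = 496/0.08994 = 5515 d
Total t = 1063 + 5515 = 6578 d

6580 days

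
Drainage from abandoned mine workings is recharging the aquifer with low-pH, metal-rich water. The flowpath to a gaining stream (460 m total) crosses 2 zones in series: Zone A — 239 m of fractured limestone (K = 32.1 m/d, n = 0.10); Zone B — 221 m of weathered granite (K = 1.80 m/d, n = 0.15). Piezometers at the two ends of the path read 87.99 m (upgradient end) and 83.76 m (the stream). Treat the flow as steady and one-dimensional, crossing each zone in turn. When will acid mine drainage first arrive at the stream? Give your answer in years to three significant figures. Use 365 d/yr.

Total head drop ΔH = 87.99 − 83.76 = 4.23 m
Steady 1-D flow in series ⇒ the Darcy flux q is identical in every zone and the zone head losses add (resistances L/K in series).
Σ(L/K) = 239/32.1 + 221/1.80 = 7.445 + 122.8 = 130.2 d
q = ΔH / Σ(L/K) = 4.23 / 130.2 = 0.03248 m/d (same in every zone)
Zone A: v = q/n = 0.03248/0.10 = 0.3248 m/d → t_A = 239/0.3248 = 735.8 d
Zone B: v = q/n = 0.03248/0.15 = 0.2166 m/d → t_B = 221/0.2166 = 1021 d
Total t = 735.8 + 1021 = 1756 d
   = 1756 / 365 = 4.81 yr

4.81 years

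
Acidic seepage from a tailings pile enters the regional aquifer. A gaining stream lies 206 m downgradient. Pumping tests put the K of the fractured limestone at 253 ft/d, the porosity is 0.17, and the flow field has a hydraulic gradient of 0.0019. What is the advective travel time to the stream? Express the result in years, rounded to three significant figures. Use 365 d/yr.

0.655 years

K = 253 ft/d × 0.3048 = 77.11 m/d
Specific discharge q = 77.11 × 0.0019 = 0.1465 m/d
Seepage velocity v = q / n = 0.1465 / 0.17 = 0.8619 m/d
t = L / v = 206 / 0.8619 = 239.0 d
   = 239.0 / 365 = 0.655 yr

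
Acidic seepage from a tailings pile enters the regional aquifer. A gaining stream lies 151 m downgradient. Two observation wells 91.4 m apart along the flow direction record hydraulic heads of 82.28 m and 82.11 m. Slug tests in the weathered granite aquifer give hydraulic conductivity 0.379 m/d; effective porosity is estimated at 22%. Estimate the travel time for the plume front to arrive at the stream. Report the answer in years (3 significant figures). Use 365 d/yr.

Hydraulic gradient i = (82.28 − 82.11) / 91.4 = 0.17 / 91.4 = 0.001860
q = Ki = 0.379 × 0.001860 = 7.049e-4 m/d
Average linear velocity = 7.049e-4 / 0.22 = 0.003204 m/d
t = L / v = 151 / 0.003204 = 47130 d
   = 47130 / 365 = 129 yr

129 years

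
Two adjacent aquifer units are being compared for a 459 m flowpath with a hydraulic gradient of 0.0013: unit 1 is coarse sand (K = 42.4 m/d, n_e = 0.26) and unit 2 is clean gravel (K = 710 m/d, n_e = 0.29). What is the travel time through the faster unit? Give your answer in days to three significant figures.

144 days

Unit 1 (coarse sand): v = 42.4×0.0013/0.26 = 0.2120 m/d, t = 459/0.2120 = 2165 d
Unit 2 (clean gravel): v = 710×0.0013/0.29 = 3.183 m/d, t = 459/3.183 = 144.2 d
Faster unit: t = 144 d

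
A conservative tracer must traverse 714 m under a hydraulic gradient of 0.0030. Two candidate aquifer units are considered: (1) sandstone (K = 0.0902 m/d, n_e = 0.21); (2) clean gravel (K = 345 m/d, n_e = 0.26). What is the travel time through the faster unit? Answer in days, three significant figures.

Unit 1 (sandstone): v = 0.0902×0.0030/0.21 = 0.001289 m/d, t = 714/0.001289 = 554100 d
Unit 2 (clean gravel): v = 345×0.0030/0.26 = 3.981 m/d, t = 714/3.981 = 179.4 d
Faster unit: t = 179 d

179 days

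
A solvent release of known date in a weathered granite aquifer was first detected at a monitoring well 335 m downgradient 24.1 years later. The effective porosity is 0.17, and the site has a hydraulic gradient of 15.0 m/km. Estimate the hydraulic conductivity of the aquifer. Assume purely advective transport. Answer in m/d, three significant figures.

t = 24.1 years = 8797 d
v = L / t = 335 / 8797 = 0.03808 m/d
K = v · n / i = 0.03808 × 0.17 / 0.015 = 0.432 m/d

0.432 m/d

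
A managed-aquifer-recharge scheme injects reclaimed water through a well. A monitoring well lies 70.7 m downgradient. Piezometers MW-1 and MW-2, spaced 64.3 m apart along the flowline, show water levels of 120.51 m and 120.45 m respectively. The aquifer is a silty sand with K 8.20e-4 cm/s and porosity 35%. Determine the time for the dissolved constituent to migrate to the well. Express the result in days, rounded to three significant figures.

37400 days

Hydraulic gradient i = (120.51 − 120.45) / 64.3 = 0.06 / 64.3 = 9.331e-4
K = 8.20e-4 cm/s × 864 = 0.7085 m/d
Specific discharge q = 0.7085 × 9.331e-4 = 6.611e-4 m/d
v = Ki/n = 0.7085·9.331e-4/0.35 = 0.001889 m/d
t = L / v = 70.7 / 0.001889 = 37430 d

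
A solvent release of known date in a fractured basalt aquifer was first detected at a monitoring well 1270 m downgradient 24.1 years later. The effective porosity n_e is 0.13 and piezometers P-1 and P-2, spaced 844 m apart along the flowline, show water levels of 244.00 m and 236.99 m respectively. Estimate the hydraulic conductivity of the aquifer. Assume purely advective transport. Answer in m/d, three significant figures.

2.26 m/d

Hydraulic gradient i = (244.00 − 236.99) / 844 = 7.01 / 844 = 0.008306
t = 24.1 years = 8797 d
v = L / t = 1270 / 8797 = 0.1444 m/d
K = v · n / i = 0.1444 × 0.13 / 0.008306 = 2.26 m/d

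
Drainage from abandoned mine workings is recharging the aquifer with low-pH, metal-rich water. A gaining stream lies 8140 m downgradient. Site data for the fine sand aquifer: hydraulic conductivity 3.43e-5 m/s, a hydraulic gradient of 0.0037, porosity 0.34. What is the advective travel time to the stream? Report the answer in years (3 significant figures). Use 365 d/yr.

692 years

K = 3.43e-5 m/s × 86400 s/d = 2.964 m/d
Specific discharge q = 2.964 × 0.0037 = 0.01097 m/d
Average linear velocity = 0.01097 / 0.34 = 0.03225 m/d
t = L / v = 8140 / 0.03225 = 252400 d
   = 252400 / 365 = 692 yr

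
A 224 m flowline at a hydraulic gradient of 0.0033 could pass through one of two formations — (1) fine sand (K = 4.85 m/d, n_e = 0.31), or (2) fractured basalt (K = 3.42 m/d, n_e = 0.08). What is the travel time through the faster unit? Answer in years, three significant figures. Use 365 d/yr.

4.35 years

Unit 1 (fine sand): v = 4.85×0.0033/0.31 = 0.05163 m/d, t = 224/0.05163 = 4339 d
Unit 2 (fractured basalt): v = 3.42×0.0033/0.08 = 0.1411 m/d, t = 224/0.1411 = 1588 d
Faster: 1588 d / 365 = 4.35 yr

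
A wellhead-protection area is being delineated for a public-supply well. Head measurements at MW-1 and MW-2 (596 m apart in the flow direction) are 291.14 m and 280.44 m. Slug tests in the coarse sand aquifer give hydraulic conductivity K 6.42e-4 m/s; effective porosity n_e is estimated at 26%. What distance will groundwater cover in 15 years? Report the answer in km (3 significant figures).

Hydraulic gradient i = (291.14 − 280.44) / 596 = 10.70 / 596 = 0.01795
K = 6.42e-4 m/s × 86400 s/d = 55.47 m/d
q = Ki = 55.47 × 0.01795 = 0.9958 m/d
v = Ki/n = 55.47·0.01795/0.26 = 3.830 m/d
T = 15 yr × 365 = 5475 d
L = v × T = 3.830 × 5475 = 20970 m
   = 21.0 km

21.0 km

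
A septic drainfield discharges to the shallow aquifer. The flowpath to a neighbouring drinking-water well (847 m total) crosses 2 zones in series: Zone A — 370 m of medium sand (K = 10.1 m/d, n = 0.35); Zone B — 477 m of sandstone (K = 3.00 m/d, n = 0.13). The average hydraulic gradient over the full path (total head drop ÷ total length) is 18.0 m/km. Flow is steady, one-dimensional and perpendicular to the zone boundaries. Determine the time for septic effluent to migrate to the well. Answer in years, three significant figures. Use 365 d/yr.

Steady 1-D flow in series ⇒ the Darcy flux q is identical in every zone and the zone head losses add (resistances L/K in series).
Σ(L/K) = 370/10.1 + 477/3.00 = 36.63 + 159.0 = 195.6 d
K_eq = L_total / Σ(L/K) = 847 / 195.6 = 4.330 m/d
q = K_eq · i = 4.330 × 0.018 = 0.07793 m/d (same in every zone)
Zone A: v = q/n = 0.07793/0.35 = 0.2227 m/d → t_A = 370/0.2227 = 1662 d
Zone B: v = q/n = 0.07793/0.13 = 0.5995 m/d → t_B = 477/0.5995 = 795.7 d
Total t = 1662 + 795.7 = 2457 d
   = 2457 / 365 = 6.73 yr

6.73 years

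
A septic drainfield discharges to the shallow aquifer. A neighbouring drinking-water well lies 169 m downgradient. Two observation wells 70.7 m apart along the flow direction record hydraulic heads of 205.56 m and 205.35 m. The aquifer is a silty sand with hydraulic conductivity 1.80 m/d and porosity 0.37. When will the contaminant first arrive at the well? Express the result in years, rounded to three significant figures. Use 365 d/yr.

Hydraulic gradient i = (205.56 − 205.35) / 70.7 = 0.21 / 70.7 = 0.002970
Darcy flux q = K·i = 1.80 × 0.002970 = 0.005347 m/d
Average linear velocity = 0.005347 / 0.37 = 0.01445 m/d
t = L / v = 169 / 0.01445 = 11700 d
   = 11700 / 365 = 32.0 yr

32.0 years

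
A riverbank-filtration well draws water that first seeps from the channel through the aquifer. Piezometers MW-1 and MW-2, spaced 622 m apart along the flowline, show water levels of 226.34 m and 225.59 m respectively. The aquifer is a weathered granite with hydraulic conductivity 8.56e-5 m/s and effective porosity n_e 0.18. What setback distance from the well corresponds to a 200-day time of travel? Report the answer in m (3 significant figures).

Hydraulic gradient i = (226.34 − 225.59) / 622 = 0.75 / 622 = 0.001206
K = 8.56e-5 m/s × 86400 s/d = 7.396 m/d
q = Ki = 7.396 × 0.001206 = 0.008918 m/d
v_s = q/n_e = 0.008918/0.18 = 0.04954 m/d
L = v × T = 0.04954 × 200 = 9.909 m

9.91 m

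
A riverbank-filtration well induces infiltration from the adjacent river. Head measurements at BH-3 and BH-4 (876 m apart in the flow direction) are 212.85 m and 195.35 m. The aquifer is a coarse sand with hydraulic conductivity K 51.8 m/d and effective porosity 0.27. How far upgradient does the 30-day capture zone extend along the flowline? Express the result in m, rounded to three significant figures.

Hydraulic gradient i = (212.85 − 195.35) / 876 = 17.50 / 876 = 0.01998
Specific discharge q = 51.8 × 0.01998 = 1.035 m/d
v = Ki/n = 51.8·0.01998/0.27 = 3.833 m/d
L = v × T = 3.833 × 30 = 115.0 m

115 m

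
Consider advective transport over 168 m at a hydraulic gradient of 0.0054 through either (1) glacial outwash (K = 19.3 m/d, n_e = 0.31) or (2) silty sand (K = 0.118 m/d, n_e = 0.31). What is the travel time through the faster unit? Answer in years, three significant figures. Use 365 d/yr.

Unit 1 (glacial outwash): v = 19.3×0.0054/0.31 = 0.3362 m/d, t = 168/0.3362 = 499.7 d
Unit 2 (silty sand): v = 0.118×0.0054/0.31 = 0.002055 m/d, t = 168/0.002055 = 81730 d
Faster: 499.7 d / 365 = 1.37 yr

1.37 years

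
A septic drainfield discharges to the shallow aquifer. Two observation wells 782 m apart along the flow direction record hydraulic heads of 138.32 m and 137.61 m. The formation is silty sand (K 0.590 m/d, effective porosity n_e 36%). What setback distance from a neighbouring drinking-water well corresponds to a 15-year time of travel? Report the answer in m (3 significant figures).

8.15 m

Hydraulic gradient i = (138.32 − 137.61) / 782 = 0.71 / 782 = 9.079e-4
Darcy flux q = K·i = 0.590 × 9.079e-4 = 5.357e-4 m/d
v_s = q/n_e = 5.357e-4/0.36 = 0.001488 m/d
T = 15 yr × 365 = 5475 d
L = v × T = 0.001488 × 5475 = 8.147 m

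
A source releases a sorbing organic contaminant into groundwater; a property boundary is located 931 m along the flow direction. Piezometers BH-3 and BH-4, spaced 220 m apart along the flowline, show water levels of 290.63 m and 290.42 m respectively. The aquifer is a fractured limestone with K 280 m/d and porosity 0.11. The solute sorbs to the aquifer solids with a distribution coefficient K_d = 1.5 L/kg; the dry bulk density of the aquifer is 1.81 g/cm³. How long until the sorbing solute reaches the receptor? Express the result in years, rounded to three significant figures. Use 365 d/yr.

Hydraulic gradient i = (290.63 − 290.42) / 220 = 0.21 / 220 = 9.545e-4
Darcy flux q = K·i = 280 × 9.545e-4 = 0.2673 m/d
Seepage velocity v = q / n = 0.2673 / 0.11 = 2.430 m/d
Retardation R = 1 + ρ_b·K_d/n = 1 + 1.81×1.5/0.11 = 25.68
Contaminant velocity v_c = v/R = 2.430/25.68 = 0.09461 m/d
t = L/v_c = 931/0.09461 = 9840 d
   = 9840/365 = 27.0 yr

27.0 years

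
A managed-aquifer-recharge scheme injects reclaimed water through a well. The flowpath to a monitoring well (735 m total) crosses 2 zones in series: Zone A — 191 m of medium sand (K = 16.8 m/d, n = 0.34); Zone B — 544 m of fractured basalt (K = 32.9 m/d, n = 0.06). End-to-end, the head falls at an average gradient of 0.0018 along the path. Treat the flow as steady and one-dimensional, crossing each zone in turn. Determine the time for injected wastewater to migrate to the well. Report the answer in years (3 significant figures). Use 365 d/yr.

5.64 years

For zones in series the flux q is common to all zones; the equivalent conductivity is the harmonic (thickness-weighted) mean, K_eq = L_total / Σ(L_j/K_j).
Σ(L/K) = 191/16.8 + 544/32.9 = 11.37 + 16.53 = 27.90 d
K_eq = L_total / Σ(L/K) = 735 / 27.90 = 26.34 m/d
q = K_eq · i = 26.34 × 0.0018 = 0.04741 m/d (same in every zone)
Zone A: v = q/n = 0.04741/0.34 = 0.1394 m/d → t_A = 191/0.1394 = 1370 d
Zone B: v = q/n = 0.04741/0.06 = 0.7902 m/d → t_B = 544/0.7902 = 688.4 d
Total t = 1370 + 688.4 = 2058 d
   = 2058 / 365 = 5.64 yr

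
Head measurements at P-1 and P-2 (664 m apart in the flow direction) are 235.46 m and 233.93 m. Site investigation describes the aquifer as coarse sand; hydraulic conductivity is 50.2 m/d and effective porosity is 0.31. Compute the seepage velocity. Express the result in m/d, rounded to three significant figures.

0.373 m/d

Hydraulic gradient i = (235.46 − 233.93) / 664 = 1.53 / 664 = 0.002304
q = Ki = 50.2 × 0.002304 = 0.1157 m/d
Average linear velocity = 0.1157 / 0.31 = 0.3731 m/d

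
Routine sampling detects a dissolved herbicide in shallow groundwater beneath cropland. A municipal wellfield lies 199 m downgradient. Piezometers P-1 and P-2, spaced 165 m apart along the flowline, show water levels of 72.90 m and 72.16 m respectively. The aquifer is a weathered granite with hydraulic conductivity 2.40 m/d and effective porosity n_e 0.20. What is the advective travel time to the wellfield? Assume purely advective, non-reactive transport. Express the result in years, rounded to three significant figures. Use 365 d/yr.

Hydraulic gradient i = (72.90 − 72.16) / 165 = 0.74 / 165 = 0.004485
Darcy flux q = K·i = 2.40 × 0.004485 = 0.01076 m/d
v_s = q/n_e = 0.01076/0.20 = 0.05382 m/d
t = L / v = 199 / 0.05382 = 3698 d
   = 3698 / 365 = 10.1 yr

10.1 years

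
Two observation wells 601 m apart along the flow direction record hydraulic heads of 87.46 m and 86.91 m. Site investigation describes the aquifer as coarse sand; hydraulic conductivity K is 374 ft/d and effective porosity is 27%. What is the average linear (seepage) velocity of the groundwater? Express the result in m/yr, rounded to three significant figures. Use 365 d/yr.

141 m/yr

Hydraulic gradient i = (87.46 − 86.91) / 601 = 0.55 / 601 = 9.151e-4
K = 374 ft/d × 0.3048 = 114.0 m/d
Specific discharge q = 114.0 × 9.151e-4 = 0.1043 m/d
v_s = q/n_e = 0.1043/0.27 = 0.3864 m/d
   = 0.3864 × 365 = 141 m/yr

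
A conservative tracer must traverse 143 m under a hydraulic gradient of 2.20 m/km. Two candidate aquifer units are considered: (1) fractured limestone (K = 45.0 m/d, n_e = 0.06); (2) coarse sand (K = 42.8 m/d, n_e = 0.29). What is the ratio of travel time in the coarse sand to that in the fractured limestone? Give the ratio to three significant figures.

5.08

Unit 1 (fractured limestone): v = 45.0×0.0022/0.06 = 1.650 m/d, t = 143/1.650 = 86.67 d
Unit 2 (coarse sand): v = 42.8×0.0022/0.29 = 0.3247 m/d, t = 143/0.3247 = 440.4 d
t(coarse sand) / t(fractured limestone) = 440.4/86.67 = 5.08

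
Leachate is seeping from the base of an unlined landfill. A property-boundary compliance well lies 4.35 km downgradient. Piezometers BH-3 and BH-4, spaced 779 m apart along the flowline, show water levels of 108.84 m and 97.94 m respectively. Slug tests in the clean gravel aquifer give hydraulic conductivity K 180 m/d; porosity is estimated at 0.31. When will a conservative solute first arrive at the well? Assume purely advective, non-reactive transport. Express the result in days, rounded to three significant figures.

535 days

Hydraulic gradient i = (108.84 − 97.94) / 779 = 10.90 / 779 = 0.01399
Darcy flux q = K·i = 180 × 0.01399 = 2.519 m/d
v = Ki/n = 180·0.01399/0.31 = 8.125 m/d
L = 4.35 km = 4350 m
t = L / v = 4350 / 8.125 = 535.4 d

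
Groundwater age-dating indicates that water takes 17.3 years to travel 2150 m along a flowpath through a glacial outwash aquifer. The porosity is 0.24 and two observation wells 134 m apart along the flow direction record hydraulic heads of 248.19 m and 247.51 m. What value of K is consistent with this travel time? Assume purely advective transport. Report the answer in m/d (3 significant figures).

16.1 m/d

Hydraulic gradient i = (248.19 − 247.51) / 134 = 0.68 / 134 = 0.005075
t = 17.3 years = 6315 d
v = L / t = 2150 / 6315 = 0.3405 m/d
K = v · n / i = 0.3405 × 0.24 / 0.005075 = 16.1 m/d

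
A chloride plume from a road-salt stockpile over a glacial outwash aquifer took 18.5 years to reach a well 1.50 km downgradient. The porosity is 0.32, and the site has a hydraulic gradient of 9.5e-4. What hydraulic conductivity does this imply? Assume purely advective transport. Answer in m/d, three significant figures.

74.8 m/d

t = 18.5 years = 6753 d
L = 1.50 km = 1500 m
v = L / t = 1500 / 6753 = 0.2221 m/d
K = v · n / i = 0.2221 × 0.32 / 9.5e-4 = 74.8 m/d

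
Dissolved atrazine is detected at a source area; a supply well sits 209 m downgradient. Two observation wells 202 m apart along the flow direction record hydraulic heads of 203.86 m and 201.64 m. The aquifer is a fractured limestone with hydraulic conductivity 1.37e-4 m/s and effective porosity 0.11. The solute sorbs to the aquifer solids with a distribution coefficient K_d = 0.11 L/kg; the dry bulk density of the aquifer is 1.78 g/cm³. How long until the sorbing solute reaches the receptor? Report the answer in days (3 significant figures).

Hydraulic gradient i = (203.86 − 201.64) / 202 = 2.22 / 202 = 0.01099
K = 1.37e-4 m/s × 86400 s/d = 11.84 m/d
Darcy flux q = K·i = 11.84 × 0.01099 = 0.1301 m/d
Average linear velocity = 0.1301 / 0.11 = 1.183 m/d
Retardation R = 1 + ρ_b·K_d/n = 1 + 1.78×0.11/0.11 = 2.780
Contaminant velocity v_c = v/R = 1.183/2.780 = 0.4254 m/d
t = L/v_c = 209/0.4254 = 491.3 d

491 days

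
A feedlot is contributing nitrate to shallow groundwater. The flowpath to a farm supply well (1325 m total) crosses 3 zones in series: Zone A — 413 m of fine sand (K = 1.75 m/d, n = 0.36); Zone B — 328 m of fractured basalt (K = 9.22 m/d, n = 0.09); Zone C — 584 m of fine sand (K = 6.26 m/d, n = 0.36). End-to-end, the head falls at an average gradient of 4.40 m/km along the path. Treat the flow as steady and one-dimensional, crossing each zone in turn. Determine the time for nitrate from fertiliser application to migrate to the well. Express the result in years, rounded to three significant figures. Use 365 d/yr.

Steady 1-D flow in series ⇒ the Darcy flux q is identical in every zone and the zone head losses add (resistances L/K in series).
Σ(L/K) = 413/1.75 + 328/9.22 + 584/6.26 = 236.0 + 35.57 + 93.29 = 364.9 d
K_eq = L_total / Σ(L/K) = 1325 / 364.9 = 3.631 m/d
q = K_eq · i = 3.631 × 0.0044 = 0.01598 m/d (same in every zone)
Zone A: v = q/n = 0.01598/0.36 = 0.04438 m/d → t_A = 413/0.04438 = 9305 d
Zone B: v = q/n = 0.01598/0.09 = 0.1775 m/d → t_B = 328/0.1775 = 1847 d
Zone C: v = q/n = 0.01598/0.36 = 0.04438 m/d → t_C = 584/0.04438 = 13160 d
Total t = 9305 + 1847 + 13160 = 24310 d
   = 24310 / 365 = 66.6 yr

66.6 years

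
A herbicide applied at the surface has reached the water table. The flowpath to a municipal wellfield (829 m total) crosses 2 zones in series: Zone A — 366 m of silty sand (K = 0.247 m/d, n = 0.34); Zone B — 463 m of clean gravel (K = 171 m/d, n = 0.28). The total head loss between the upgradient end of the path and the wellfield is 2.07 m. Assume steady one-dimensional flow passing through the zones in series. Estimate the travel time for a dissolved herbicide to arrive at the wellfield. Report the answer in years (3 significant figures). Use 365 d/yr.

Continuity: the same q passes through each zone, so ΔH = q·Σ(L_j/K_j) — the zones act as resistances in series.
Σ(L/K) = 366/0.247 + 463/171 = 1482 + 2.708 = 1484 d
q = ΔH / Σ(L/K) = 2.07 / 1484 = 0.001394 m/d (same in every zone)
Zone A: v = q/n = 0.001394/0.34 = 0.004101 m/d → t_A = 366/0.004101 = 89240 d
Zone B: v = q/n = 0.001394/0.28 = 0.004980 m/d → t_B = 463/0.004980 = 92970 d
Total t = 89240 + 92970 = 182200 d
   = 182200 / 365 = 499 yr

499 years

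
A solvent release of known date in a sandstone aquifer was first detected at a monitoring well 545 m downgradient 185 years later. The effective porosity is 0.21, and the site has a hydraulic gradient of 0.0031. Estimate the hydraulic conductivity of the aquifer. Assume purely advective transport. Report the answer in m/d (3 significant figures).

t = 185 years = 67530 d
v = L / t = 545 / 67530 = 0.008071 m/d
K = v · n / i = 0.008071 × 0.21 / 0.0031 = 0.547 m/d

0.547 m/d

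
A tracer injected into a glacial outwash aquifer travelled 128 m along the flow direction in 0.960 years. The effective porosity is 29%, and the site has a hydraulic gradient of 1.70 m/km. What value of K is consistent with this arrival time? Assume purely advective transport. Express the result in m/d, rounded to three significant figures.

62.3 m/d

t = 0.960 years = 350.4 d
v = L / t = 128 / 350.4 = 0.3653 m/d
K = v · n / i = 0.3653 × 0.29 / 0.0017 = 62.3 m/d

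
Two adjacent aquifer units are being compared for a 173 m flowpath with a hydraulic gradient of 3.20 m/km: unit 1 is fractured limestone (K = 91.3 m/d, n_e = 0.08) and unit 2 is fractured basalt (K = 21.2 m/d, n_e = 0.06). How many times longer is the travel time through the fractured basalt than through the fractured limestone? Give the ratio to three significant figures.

Unit 1 (fractured limestone): v = 91.3×0.0032/0.08 = 3.652 m/d, t = 173/3.652 = 47.37 d
Unit 2 (fractured basalt): v = 21.2×0.0032/0.06 = 1.131 m/d, t = 173/1.131 = 153.0 d
t(fractured basalt) / t(fractured limestone) = 153.0/47.37 = 3.23

3.23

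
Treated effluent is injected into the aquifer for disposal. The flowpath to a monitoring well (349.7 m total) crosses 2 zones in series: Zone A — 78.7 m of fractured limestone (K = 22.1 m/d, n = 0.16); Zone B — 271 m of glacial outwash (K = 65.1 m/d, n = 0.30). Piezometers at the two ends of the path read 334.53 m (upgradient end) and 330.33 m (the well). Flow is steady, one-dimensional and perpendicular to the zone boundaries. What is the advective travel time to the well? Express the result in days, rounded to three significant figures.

173 days

Total head drop ΔH = 334.53 − 330.33 = 4.20 m
Continuity: the same q passes through each zone, so ΔH = q·Σ(L_j/K_j) — the zones act as resistances in series.
Σ(L/K) = 78.7/22.1 + 271/65.1 = 3.561 + 4.163 = 7.724 d
q = ΔH / Σ(L/K) = 4.20 / 7.724 = 0.5438 m/d (same in every zone)
Zone A: v = q/n = 0.5438/0.16 = 3.399 m/d → t_A = 78.7/3.399 = 23.16 d
Zone B: v = q/n = 0.5438/0.30 = 1.813 m/d → t_B = 271/1.813 = 149.5 d
Total t = 23.16 + 149.5 = 172.7 d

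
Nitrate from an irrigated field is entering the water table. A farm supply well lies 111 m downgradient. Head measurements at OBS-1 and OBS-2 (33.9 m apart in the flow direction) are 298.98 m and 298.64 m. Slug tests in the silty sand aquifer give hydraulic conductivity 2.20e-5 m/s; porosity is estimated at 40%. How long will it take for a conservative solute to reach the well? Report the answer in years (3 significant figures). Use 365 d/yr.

Hydraulic gradient i = (298.98 − 298.64) / 33.9 = 0.34 / 33.9 = 0.01003
K = 2.20e-5 m/s × 86400 s/d = 1.901 m/d
q = Ki = 1.901 × 0.01003 = 0.01906 m/d
Average linear velocity = 0.01906 / 0.40 = 0.04766 m/d
t = L / v = 111 / 0.04766 = 2329 d
   = 2329 / 365 = 6.38 yr

6.38 years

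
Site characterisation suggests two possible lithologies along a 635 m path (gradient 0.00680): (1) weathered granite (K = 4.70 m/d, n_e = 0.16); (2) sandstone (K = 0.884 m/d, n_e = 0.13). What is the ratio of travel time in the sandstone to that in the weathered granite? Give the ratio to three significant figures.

Unit 1 (weathered granite): v = 4.70×0.0068/0.16 = 0.1998 m/d, t = 635/0.1998 = 3179 d
Unit 2 (sandstone): v = 0.884×0.0068/0.13 = 0.04624 m/d, t = 635/0.04624 = 13730 d
t(sandstone) / t(weathered granite) = 13730/3179 = 4.32

4.32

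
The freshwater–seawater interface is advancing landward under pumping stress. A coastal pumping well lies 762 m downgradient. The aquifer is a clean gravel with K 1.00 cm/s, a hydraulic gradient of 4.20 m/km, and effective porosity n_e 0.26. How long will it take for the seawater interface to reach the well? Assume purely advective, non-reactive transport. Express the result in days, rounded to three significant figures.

K = 1.00 cm/s × 864 = 864.0 m/d
Darcy flux q = K·i = 864.0 × 0.0042 = 3.629 m/d
v_s = q/n_e = 3.629/0.26 = 13.96 m/d
t = L / v = 762 / 13.96 = 54.60 d

54.6 days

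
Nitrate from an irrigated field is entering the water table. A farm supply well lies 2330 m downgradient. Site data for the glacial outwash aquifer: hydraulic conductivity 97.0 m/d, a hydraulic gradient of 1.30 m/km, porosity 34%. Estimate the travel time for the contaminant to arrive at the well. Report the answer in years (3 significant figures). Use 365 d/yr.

17.2 years

q = Ki = 97.0 × 0.0013 = 0.1261 m/d
v = Ki/n = 97.0·0.0013/0.34 = 0.3709 m/d
t = L / v = 2330 / 0.3709 = 6282 d
   = 6282 / 365 = 17.2 yr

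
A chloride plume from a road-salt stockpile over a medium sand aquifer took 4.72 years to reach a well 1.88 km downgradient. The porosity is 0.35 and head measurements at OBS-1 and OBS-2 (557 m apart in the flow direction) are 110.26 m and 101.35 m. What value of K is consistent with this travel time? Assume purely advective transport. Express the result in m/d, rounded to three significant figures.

23.9 m/d

Hydraulic gradient i = (110.26 − 101.35) / 557 = 8.91 / 557 = 0.01600
t = 4.72 years = 1723 d
L = 1.88 km = 1880 m
v = L / t = 1880 / 1723 = 1.091 m/d
K = v · n / i = 1.091 × 0.35 / 0.01600 = 23.9 m/d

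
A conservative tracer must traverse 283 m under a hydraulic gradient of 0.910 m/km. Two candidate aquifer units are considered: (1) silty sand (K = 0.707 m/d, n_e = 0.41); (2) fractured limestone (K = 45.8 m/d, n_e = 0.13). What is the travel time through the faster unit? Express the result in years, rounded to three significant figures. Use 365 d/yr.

2.42 years

Unit 1 (silty sand): v = 0.707×9.1e-4/0.41 = 0.001569 m/d, t = 283/0.001569 = 180300 d
Unit 2 (fractured limestone): v = 45.8×9.1e-4/0.13 = 0.3206 m/d, t = 283/0.3206 = 882.7 d
Faster: 882.7 d / 365 = 2.42 yr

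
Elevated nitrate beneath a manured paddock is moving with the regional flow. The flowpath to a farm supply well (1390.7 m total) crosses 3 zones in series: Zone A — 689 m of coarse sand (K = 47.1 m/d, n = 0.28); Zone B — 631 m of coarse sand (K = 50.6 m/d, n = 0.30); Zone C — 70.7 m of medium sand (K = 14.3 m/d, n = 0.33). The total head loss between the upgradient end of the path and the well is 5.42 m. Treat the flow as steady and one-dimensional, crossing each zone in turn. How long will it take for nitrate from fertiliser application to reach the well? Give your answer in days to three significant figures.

Continuity: the same q passes through each zone, so ΔH = q·Σ(L_j/K_j) — the zones act as resistances in series.
Σ(L/K) = 689/47.1 + 631/50.6 + 70.7/14.3 = 14.63 + 12.47 + 4.944 = 32.04 d
q = ΔH / Σ(L/K) = 5.42 / 32.04 = 0.1691 m/d (same in every zone)
Zone A: v = q/n = 0.1691/0.28 = 0.6041 m/d → t_A = 689/0.6041 = 1141 d
Zone B: v = q/n = 0.1691/0.30 = 0.5638 m/d → t_B = 631/0.5638 = 1119 d
Zone C: v = q/n = 0.1691/0.33 = 0.5126 m/d → t_C = 70.7/0.5126 = 137.9 d
Total t = 1141 + 1119 + 137.9 = 2398 d

2400 days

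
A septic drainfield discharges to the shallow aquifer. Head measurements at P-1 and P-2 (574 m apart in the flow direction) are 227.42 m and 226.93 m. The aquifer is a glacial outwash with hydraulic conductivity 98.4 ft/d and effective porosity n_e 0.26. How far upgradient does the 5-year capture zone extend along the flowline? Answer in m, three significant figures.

Hydraulic gradient i = (227.42 − 226.93) / 574 = 0.49 / 574 = 8.537e-4
K = 98.4 ft/d × 0.3048 = 29.99 m/d
Specific discharge q = 29.99 × 8.537e-4 = 0.02560 m/d
Average linear velocity = 0.02560 / 0.26 = 0.09847 m/d
T = 5 yr × 365 = 1825 d
L = v × T = 0.09847 × 1825 = 179.7 m

180 m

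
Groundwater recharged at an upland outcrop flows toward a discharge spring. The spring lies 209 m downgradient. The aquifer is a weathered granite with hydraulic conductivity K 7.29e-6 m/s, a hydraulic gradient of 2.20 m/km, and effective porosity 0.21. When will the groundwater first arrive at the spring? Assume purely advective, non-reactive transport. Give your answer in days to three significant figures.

K = 7.29e-6 m/s × 86400 s/d = 0.6299 m/d
Specific discharge q = 0.6299 × 0.0022 = 0.001386 m/d
Seepage velocity v = q / n = 0.001386 / 0.21 = 0.006598 m/d
t = L / v = 209 / 0.006598 = 31670 d

31700 days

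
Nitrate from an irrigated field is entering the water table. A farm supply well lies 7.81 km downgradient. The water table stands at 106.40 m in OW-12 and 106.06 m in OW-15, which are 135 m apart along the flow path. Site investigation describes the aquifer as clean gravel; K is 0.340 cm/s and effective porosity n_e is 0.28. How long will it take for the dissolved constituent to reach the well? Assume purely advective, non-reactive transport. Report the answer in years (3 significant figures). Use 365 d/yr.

Hydraulic gradient i = (106.40 − 106.06) / 135 = 0.34 / 135 = 0.002519
K = 0.340 cm/s × 864 = 293.8 m/d
Darcy flux q = K·i = 293.8 × 0.002519 = 0.7398 m/d
Seepage velocity v = q / n = 0.7398 / 0.28 = 2.642 m/d
L = 7.81 km = 7810 m
t = L / v = 7810 / 2.642 = 2956 d
   = 2956 / 365 = 8.10 yr

8.10 years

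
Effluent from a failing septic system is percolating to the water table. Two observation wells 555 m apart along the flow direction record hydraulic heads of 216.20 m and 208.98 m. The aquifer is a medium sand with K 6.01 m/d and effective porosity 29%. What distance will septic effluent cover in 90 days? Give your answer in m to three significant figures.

Hydraulic gradient i = (216.20 − 208.98) / 555 = 7.22 / 555 = 0.01301
Darcy flux q = K·i = 6.01 × 0.01301 = 0.07818 m/d
v = Ki/n = 6.01·0.01301/0.29 = 0.2696 m/d
L = v × T = 0.2696 × 90 = 24.26 m

24.3 m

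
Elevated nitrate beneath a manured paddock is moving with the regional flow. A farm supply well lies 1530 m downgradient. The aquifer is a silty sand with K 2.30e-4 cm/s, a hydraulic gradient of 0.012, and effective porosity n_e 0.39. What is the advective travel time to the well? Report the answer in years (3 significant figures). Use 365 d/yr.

686 years

K = 2.30e-4 cm/s × 864 = 0.1987 m/d
q = Ki = 0.1987 × 0.012 = 0.002385 m/d
Seepage velocity v = q / n = 0.002385 / 0.39 = 0.006114 m/d
t = L / v = 1530 / 0.006114 = 250200 d
   = 250200 / 365 = 686 yr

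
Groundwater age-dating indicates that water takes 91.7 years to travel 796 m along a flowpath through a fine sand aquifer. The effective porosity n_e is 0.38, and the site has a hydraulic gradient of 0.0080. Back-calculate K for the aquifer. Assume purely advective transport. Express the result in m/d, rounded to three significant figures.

1.13 m/d

t = 91.7 years = 33470 d
v = L / t = 796 / 33470 = 0.02378 m/d
K = v · n / i = 0.02378 × 0.38 / 0.0080 = 1.13 m/d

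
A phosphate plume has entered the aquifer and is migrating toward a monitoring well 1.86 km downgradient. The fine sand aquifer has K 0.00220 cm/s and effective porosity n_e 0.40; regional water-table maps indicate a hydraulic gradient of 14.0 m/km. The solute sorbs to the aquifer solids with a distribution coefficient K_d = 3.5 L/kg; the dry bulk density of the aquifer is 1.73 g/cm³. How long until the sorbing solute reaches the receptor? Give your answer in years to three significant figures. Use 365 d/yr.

K = 0.00220 cm/s × 864 = 1.901 m/d
Darcy flux q = K·i = 1.901 × 0.014 = 0.02661 m/d
Seepage velocity v = q / n = 0.02661 / 0.40 = 0.06653 m/d
Retardation R = 1 + ρ_b·K_d/n = 1 + 1.73×3.5/0.40 = 16.14
Contaminant velocity v_c = v/R = 0.06653/16.14 = 0.004123 m/d
L = 1.86 km = 1860 m
t = L/v_c = 1860/0.004123 = 451200 d
   = 451200/365 = 1240 yr

1240 years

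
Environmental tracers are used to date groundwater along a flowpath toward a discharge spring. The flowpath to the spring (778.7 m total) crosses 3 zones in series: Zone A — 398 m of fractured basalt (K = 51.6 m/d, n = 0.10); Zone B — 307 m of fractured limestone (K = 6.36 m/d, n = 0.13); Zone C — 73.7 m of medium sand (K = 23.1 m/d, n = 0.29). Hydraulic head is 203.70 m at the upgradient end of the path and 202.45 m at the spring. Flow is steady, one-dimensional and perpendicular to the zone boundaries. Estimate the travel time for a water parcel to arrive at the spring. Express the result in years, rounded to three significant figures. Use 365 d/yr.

Total head drop ΔH = 203.70 − 202.45 = 1.25 m
Steady 1-D flow in series ⇒ the Darcy flux q is identical in every zone and the zone head losses add (resistances L/K in series).
Σ(L/K) = 398/51.6 + 307/6.36 + 73.7/23.1 = 7.713 + 48.27 + 3.190 = 59.17 d
q = ΔH / Σ(L/K) = 1.25 / 59.17 = 0.02112 m/d (same in every zone)
Zone A: v = q/n = 0.02112/0.10 = 0.2112 m/d → t_A = 398/0.2112 = 1884 d
Zone B: v = q/n = 0.02112/0.13 = 0.1625 m/d → t_B = 307/0.1625 = 1889 d
Zone C: v = q/n = 0.02112/0.29 = 0.07284 m/d → t_C = 73.7/0.07284 = 1012 d
Total t = 1884 + 1889 + 1012 = 4785 d
   = 4785 / 365 = 13.1 yr

13.1 years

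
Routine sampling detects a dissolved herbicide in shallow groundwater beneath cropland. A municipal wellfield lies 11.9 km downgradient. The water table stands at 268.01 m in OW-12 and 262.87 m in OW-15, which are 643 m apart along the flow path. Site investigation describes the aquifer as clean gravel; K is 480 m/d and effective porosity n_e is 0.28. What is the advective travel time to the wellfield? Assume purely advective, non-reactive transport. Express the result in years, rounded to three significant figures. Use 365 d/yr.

2.38 years

Hydraulic gradient i = (268.01 − 262.87) / 643 = 5.14 / 643 = 0.007994
Specific discharge q = 480 × 0.007994 = 3.837 m/d
Seepage velocity v = q / n = 3.837 / 0.28 = 13.70 m/d
L = 11.9 km = 11900 m
t = L / v = 11900 / 13.70 = 868.4 d
   = 868.4 / 365 = 2.38 yr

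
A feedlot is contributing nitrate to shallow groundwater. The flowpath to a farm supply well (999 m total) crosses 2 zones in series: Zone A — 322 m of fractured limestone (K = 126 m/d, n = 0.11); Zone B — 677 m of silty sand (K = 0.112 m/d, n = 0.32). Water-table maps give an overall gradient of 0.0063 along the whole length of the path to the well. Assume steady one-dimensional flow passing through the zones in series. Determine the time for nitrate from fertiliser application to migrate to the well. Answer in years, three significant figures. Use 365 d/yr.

664 years

Continuity: the same q passes through each zone, so ΔH = q·Σ(L_j/K_j) — the zones act as resistances in series.
Σ(L/K) = 322/126 + 677/0.112 = 2.556 + 6045 = 6047 d
K_eq = L_total / Σ(L/K) = 999 / 6047 = 0.1652 m/d
q = K_eq · i = 0.1652 × 0.0063 = 0.001041 m/d (same in every zone)
Zone A: v = q/n = 0.001041/0.11 = 0.009461 m/d → t_A = 322/0.009461 = 34030 d
Zone B: v = q/n = 0.001041/0.32 = 0.003252 m/d → t_B = 677/0.003252 = 208200 d
Total t = 34030 + 208200 = 242200 d
   = 242200 / 365 = 664 yr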